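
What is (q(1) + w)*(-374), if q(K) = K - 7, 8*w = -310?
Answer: 33473/2 ≈ 16737.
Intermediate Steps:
w = -155/4 (w = (⅛)*(-310) = -155/4 ≈ -38.750)
q(K) = -7 + K
(q(1) + w)*(-374) = ((-7 + 1) - 155/4)*(-374) = (-6 - 155/4)*(-374) = -179/4*(-374) = 33473/2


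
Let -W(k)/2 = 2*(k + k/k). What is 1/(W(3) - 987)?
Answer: -1/1003 ≈ -0.00099701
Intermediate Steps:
W(k) = -4 - 4*k (W(k) = -4*(k + k/k) = -4*(k + 1) = -4*(1 + k) = -2*(2 + 2*k) = -4 - 4*k)
1/(W(3) - 987) = 1/((-4 - 4*3) - 987) = 1/((-4 - 12) - 987) = 1/(-16 - 987) = 1/(-1003) = -1/1003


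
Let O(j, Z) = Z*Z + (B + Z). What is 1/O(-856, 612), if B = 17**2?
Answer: 1/375445 ≈ 2.6635e-6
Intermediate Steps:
B = 289
O(j, Z) = 289 + Z + Z**2 (O(j, Z) = Z*Z + (289 + Z) = Z**2 + (289 + Z) = 289 + Z + Z**2)
1/O(-856, 612) = 1/(289 + 612 + 612**2) = 1/(289 + 612 + 374544) = 1/375445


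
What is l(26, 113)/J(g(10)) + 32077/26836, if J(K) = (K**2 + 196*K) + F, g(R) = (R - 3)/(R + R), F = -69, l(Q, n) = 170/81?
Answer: -1536443693/241282476 ≈ -6.3678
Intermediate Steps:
l(Q, n) = 170/81 (l(Q, n) = 170*(1/81) = 170/81)
g(R) = (-3 + R)/(2*R) (g(R) = (-3 + R)/((2*R)) = (-3 + R)*(1/(2*R)) = (-3 + R)/(2*R))
J(K) = -69 + K**2 + 196*K (J(K) = (K**2 + 196*K) - 69 = -69 + K**2 + 196*K)
l(26, 113)/J(g(10)) + 32077/26836 = 170/(81*(-69 + ((1/2)*(-3 + 10)/10)**2 + 196*((1/2)*(-3 + 10)/10))) + 32077/26836 = 170/(81*(-69 + ((1/2)*(1/10)*7)**2 + 196*((1/2)*(1/10)*7))) + 32077*(1/26836) = 170/(81*(-69 + (7/20)**2 + 196*(7/20))) + 32077/26836 = 170/(81*(-69 + 49/400 + 343/5)) + 32077/26836 = 170/(81*(-111/400)) + 32077/26836 = (170/81)*(-400/111) + 32077/26836 = -68000/8991 + 32077/26836 = -1536443693/241282476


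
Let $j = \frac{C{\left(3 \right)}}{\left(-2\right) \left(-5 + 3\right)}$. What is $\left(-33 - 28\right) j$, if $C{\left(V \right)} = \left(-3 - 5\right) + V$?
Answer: $\frac{305}{4} \approx 76.25$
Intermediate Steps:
$C{\left(V \right)} = -8 + V$
$j = - \frac{5}{4}$ ($j = \frac{-8 + 3}{\left(-2\right) \left(-5 + 3\right)} = - \frac{5}{\left(-2\right) \left(-2\right)} = - \frac{5}{4} \approx -1.25$)
$\left(-33 - 28\right) j = \left(-33 - 28\right) \left(- \frac{5}{4}\right) = \left(-61\right) \left(- \frac{5}{4}\right) = \frac{305}{4}$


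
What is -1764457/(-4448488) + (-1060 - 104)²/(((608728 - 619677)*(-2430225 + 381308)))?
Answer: 39589136089259729/99795565845393704 ≈ 0.39670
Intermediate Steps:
-1764457/(-4448488) + (-1060 - 104)²/(((608728 - 619677)*(-2430225 + 381308))) = -1764457*(-1/4448488) + (-1164)²/((-10949*(-2048917))) = 1764457/4448488 + 1354896/22433592233 = 39589136089259729/99795565845393704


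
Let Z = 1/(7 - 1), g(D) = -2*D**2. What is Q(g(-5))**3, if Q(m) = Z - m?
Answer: 27270901/216 ≈ 1.2625e+5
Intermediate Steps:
Z = 1/6 ≈ 0.16667
Q(m) = 1/6 - m
Q(g(-5))**3 = (1/6 - (-2)*(-5)**2)**3 = (1/6 - (-2)*25)**3 = (1/6 - 1*(-50))**3 = (1/6 + 50)**3 = (301/6)**3 = 27270901/216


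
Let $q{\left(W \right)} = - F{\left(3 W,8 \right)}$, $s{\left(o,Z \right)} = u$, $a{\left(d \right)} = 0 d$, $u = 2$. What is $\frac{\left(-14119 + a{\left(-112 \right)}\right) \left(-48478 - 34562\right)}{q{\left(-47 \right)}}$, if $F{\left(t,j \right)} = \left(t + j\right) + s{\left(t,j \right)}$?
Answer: $\frac{1172441760}{131} \approx 8.9499 \cdot 10^{6}$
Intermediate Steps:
$a{\left(d \right)} = 0$
$s{\left(o,Z \right)} = 2$
$F{\left(t,j \right)} = 2 + j + t$ ($F{\left(t,j \right)} = \left(t + j\right) + 2 = \left(j + t\right) + 2 = 2 + j + t$)
$q{\left(W \right)} = -10 - 3 W$ ($q{\left(W \right)} = - (2 + 8 + 3 W) = - (10 + 3 W) = -10 - 3 W$)
$\frac{\left(-14119 + a{\left(-112 \right)}\right) \left(-48478 - 34562\right)}{q{\left(-47 \right)}} = \frac{\left(-14119 + 0\right) \left(-48478 - 34562\right)}{-10 - -141} = \frac{\left(-14119\right) \left(-83040\right)}{-10 + 141} = \frac{1172441760}{131}$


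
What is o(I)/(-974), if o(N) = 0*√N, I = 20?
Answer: 0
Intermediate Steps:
o(N) = 0
o(I)/(-974) = 0/(-974) = 0*(-1/974) = 0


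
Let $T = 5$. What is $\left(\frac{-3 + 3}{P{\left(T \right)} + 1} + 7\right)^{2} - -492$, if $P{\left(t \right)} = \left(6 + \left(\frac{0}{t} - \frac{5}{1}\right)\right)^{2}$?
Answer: $541$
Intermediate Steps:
$P{\left(t \right)} = 1$ ($P{\left(t \right)} = \left(6 + \left(0 - 5\right)\right)^{2} = \left(6 - 5\right)^{2} = 1^{2} = 1$)
$\left(\frac{-3 + 3}{P{\left(T \right)} + 1} + 7\right)^{2} - -492 = \left(\frac{-3 + 3}{1 + 1} + 7\right)^{2} - -492 = \left(\frac{0}{2} + 7\right)^{2} + 492 = \left(0 \cdot \frac{1}{2} + 7\right)^{2} + 492 = \left(0 + 7\right)^{2} + 492 = 7^{2} + 492 = 49 + 492 = 541$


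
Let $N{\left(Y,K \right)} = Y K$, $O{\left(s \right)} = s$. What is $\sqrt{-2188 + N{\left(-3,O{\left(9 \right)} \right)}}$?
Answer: $i \sqrt{2215} \approx 47.064 i$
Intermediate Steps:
$N{\left(Y,K \right)} = K Y$
$\sqrt{-2188 + N{\left(-3,O{\left(9 \right)} \right)}} = \sqrt{-2188 + 9 \left(-3\right)} = \sqrt{-2188 - 27} = \sqrt{-2215} = i \sqrt{2215}$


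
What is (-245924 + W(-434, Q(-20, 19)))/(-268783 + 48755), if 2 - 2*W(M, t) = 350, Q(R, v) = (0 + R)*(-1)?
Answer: 123049/110014 ≈ 1.1185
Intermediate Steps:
Q(R, v) = -R (Q(R, v) = R*(-1) = -R)
W(M, t) = -174 (W(M, t) = 1 - ½*350 = 1 - 175 = -174)
(-245924 + W(-434, Q(-20, 19)))/(-268783 + 48755) = (-245924 - 174)/(-268783 + 48755) = -246098/(-220028) = -246098*(-1/220028) = 123049/110014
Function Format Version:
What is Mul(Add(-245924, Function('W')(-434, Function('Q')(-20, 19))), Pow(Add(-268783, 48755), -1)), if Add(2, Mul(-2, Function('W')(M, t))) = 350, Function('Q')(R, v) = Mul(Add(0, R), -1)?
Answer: Rational(123049, 110014) ≈ 1.1185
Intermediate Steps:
Function('Q')(R, v) = Mul(-1, R) (Function('Q')(R, v) = Mul(R, -1) = Mul(-1, R))
Function('W')(M, t) = -174 (Function('W')(M, t) = Add(1, Mul(Rational(-1, 2), 350)) = Add(1, -175) = -174)
Mul(Add(-245924, Function('W')(-434, Function('Q')(-20, 19))), Pow(Add(-268783, 48755), -1)) = Mul(Add(-245924, -174), Pow(Add(-268783, 48755), -1)) = Mul(-246098, Pow(-220028, -1)) = Mul(-246098, Rational(-1, 220028)) = Rational(123049, 110014)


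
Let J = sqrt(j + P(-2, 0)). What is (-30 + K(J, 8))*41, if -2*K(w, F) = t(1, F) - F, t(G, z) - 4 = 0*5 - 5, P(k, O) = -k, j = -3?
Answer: -2091/2 ≈ -1045.5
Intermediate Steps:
t(G, z) = -1 (t(G, z) = 4 + (0*5 - 5) = 4 + (0 - 5) = 4 - 5 = -1)
J = I (J = sqrt(-3 - 1*(-2)) = sqrt(-3 + 2) = sqrt(-1) = I ≈ 1.0*I)
K(w, F) = 1/2 + F/2 (K(w, F) = -(-1 - F)/2 = 1/2 + F/2)
(-30 + K(J, 8))*41 = (-30 + (1/2 + (1/2)*8))*41 = (-30 + (1/2 + 4))*41 = (-30 + 9/2)*41 = -51/2*41 = -2091/2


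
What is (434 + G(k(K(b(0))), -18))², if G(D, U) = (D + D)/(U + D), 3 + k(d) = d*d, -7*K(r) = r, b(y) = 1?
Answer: 12457015321/66049 ≈ 1.8860e+5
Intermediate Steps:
K(r) = -r/7
k(d) = -3 + d² (k(d) = -3 + d*d = -3 + d²)
G(D, U) = 2*D/(D + U) (G(D, U) = (2*D)/(D + U) = 2*D/(D + U))
(434 + G(k(K(b(0))), -18))² = (434 + 2*(-3 + (-⅐*1)²)/((-3 + (-⅐*1)²) - 18))² = (434 + 2*(-3 + (-⅐)²)/((-3 + (-⅐)²) - 18))² = (434 + 2*(-3 + 1/49)/((-3 + 1/49) - 18))² = (434 + 2*(-146/49)/(-146/49 - 18))² = (434 + 2*(-146/49)/(-1028/49))² = (434 + 2*(-146/49)*(-49/1028))² = (434 + 73/257)² = (111611/257)² = 12457015321/66049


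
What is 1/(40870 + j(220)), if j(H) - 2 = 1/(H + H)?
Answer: 440/17983681 ≈ 2.4467e-5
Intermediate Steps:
j(H) = 2 + 1/(2*H) (j(H) = 2 + 1/(H + H) = 2 + 1/(2*H))
1/(40870 + j(220)) = 1/(40870 + (2 + (½)/220)) = 1/(40870 + (2 + (½)*(1/220))) = 1/(40870 + (2 + 1/440)) = 1/(40870 + 881/440) = 1/(17983681/440) = 440/17983681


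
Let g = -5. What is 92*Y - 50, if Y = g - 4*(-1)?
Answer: -142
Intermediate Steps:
Y = -1 (Y = -5 - 4*(-1) = -5 + 4 = -1)
92*Y - 50 = 92*(-1) - 50 = -92 - 50 = -142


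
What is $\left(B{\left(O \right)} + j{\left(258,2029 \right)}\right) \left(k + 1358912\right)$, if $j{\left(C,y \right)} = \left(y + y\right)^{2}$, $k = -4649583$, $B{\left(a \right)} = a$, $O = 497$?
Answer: $-54190312624731$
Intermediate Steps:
$j{\left(C,y \right)} = 4 y^{2}$ ($j{\left(C,y \right)} = \left(2 y\right)^{2} = 4 y^{2}$)
$\left(B{\left(O \right)} + j{\left(258,2029 \right)}\right) \left(k + 1358912\right) = \left(497 + 4 \cdot 2029^{2}\right) \left(-4649583 + 1358912\right) = \left(497 + 4 \cdot 4116841\right) \left(-3290671\right) = \left(497 + 16467364\right) \left(-3290671\right) = 16467861 \left(-3290671\right) = -54190312624731$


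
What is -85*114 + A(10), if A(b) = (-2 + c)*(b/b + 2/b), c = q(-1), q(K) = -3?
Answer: -9696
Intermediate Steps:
c = -3
A(b) = -5 - 10/b (A(b) = (-2 - 3)*(b/b + 2/b) = -5*(1 + 2/b) = -5 - 10/b)
-85*114 + A(10) = -85*114 + (-5 - 10/10) = -9690 + (-5 - 10*⅒) = -9690 + (-5 - 1) = -9690 - 6 = -9696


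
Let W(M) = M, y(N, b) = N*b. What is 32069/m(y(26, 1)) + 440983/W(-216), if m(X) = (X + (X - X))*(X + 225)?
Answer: -1435464077/704808 ≈ -2036.7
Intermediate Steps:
m(X) = X*(225 + X) (m(X) = (X + 0)*(225 + X) = X*(225 + X))
32069/m(y(26, 1)) + 440983/W(-216) = 32069/(((26*1)*(225 + 26*1))) + 440983/(-216) = 32069/((26*(225 + 26))) + 440983*(-1/216) = 32069/((26*251)) - 440983/216 = 32069/6526 - 440983/216 = -1435464077/704808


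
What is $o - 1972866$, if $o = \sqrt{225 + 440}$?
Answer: $-1972866 + \sqrt{665} \approx -1.9728 \cdot 10^{6}$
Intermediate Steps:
$o = \sqrt{665} \approx 25.788$
$o - 1972866 = \sqrt{665} - 1972866 = -1972866 + \sqrt{665}$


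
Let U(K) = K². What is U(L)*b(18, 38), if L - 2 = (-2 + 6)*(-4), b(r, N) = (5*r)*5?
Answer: 88200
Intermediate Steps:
b(r, N) = 25*r
L = -14 (L = 2 + (-2 + 6)*(-4) = 2 + 4*(-4) = 2 - 16 = -14)
U(L)*b(18, 38) = (-14)²*(25*18) = 196*450 = 88200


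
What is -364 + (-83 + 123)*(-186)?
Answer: -7804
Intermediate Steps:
-364 + (-83 + 123)*(-186) = -364 + 40*(-186) = -364 - 7440 = -7804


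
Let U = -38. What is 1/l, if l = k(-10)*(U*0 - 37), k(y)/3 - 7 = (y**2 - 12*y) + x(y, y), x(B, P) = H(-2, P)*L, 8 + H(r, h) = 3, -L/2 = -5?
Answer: -1/19647 ≈ -5.0898e-5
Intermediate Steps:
L = 10 (L = -2*(-5) = 10)
H(r, h) = -5 (H(r, h) = -8 + 3 = -5)
x(B, P) = -50 (x(B, P) = -5*10 = -50)
k(y) = -129 - 36*y + 3*y**2 (k(y) = 21 + 3*((y**2 - 12*y) - 50) = 21 + 3*(-50 + y**2 - 12*y) = 21 + (-150 - 36*y + 3*y**2) = -129 - 36*y + 3*y**2)
l = -19647 (l = (-129 - 36*(-10) + 3*(-10)**2)*(-38*0 - 37) = (-129 + 360 + 3*100)*(0 - 37) = (-129 + 360 + 300)*(-37) = 531*(-37) = -19647)
1/l = 1/(-19647) = -1/19647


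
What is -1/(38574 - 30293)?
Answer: -1/8281 ≈ -0.00012076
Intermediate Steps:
-1/(38574 - 30293) = -1/8281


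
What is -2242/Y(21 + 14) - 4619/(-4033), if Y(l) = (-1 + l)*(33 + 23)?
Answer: -123705/3839416 ≈ -0.032220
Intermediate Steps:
Y(l) = -56 + 56*l (Y(l) = (-1 + l)*56 = -56 + 56*l)
-2242/Y(21 + 14) - 4619/(-4033) = -2242/(-56 + 56*(21 + 14)) - 4619/(-4033) = -2242/(-56 + 56*35) - 4619*(-1/4033) = -2242/(-56 + 1960) + 4619/4033 = -2242/1904 + 4619/4033 = -2242*1/1904 + 4619/4033 = -1121/952 + 4619/4033 = -123705/3839416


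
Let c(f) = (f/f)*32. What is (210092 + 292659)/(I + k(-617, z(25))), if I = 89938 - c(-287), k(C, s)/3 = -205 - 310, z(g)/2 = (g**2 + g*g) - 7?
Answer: 502751/88361 ≈ 5.6897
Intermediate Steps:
z(g) = -14 + 4*g**2 (z(g) = 2*((g**2 + g*g) - 7) = 2*((g**2 + g**2) - 7) = 2*(2*g**2 - 7) = 2*(-7 + 2*g**2) = -14 + 4*g**2)
k(C, s) = -1545 (k(C, s) = 3*(-205 - 310) = 3*(-515) = -1545)
c(f) = 32 (c(f) = 1*32 = 32)
I = 89906 (I = 89938 - 1*32 = 89938 - 32 = 89906)
(210092 + 292659)/(I + k(-617, z(25))) = (210092 + 292659)/(89906 - 1545) = 502751/88361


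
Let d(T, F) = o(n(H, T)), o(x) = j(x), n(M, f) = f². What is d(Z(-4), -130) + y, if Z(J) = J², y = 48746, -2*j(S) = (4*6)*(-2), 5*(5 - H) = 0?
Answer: 48770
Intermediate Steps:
H = 5 (H = 5 - ⅕*0 = 5 + 0 = 5)
j(S) = 24 (j(S) = -4*6*(-2)/2 = -12*(-2) = -½*(-48) = 24)
o(x) = 24
d(T, F) = 24
d(Z(-4), -130) + y = 24 + 48746 = 48770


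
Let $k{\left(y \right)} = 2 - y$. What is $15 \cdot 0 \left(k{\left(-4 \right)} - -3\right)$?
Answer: $0$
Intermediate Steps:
$15 \cdot 0 \left(k{\left(-4 \right)} - -3\right) = 15 \cdot 0 \left(\left(2 - -4\right) - -3\right) = 0 \left(\left(2 + 4\right) + 3\right) = 0 \left(6 + 3\right) = 0 \cdot 9 = 0$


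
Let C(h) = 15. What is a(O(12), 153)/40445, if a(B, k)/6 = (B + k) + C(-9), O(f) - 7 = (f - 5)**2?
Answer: 1344/40445 ≈ 0.033230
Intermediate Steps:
O(f) = 7 + (-5 + f)**2 (O(f) = 7 + (f - 5)**2 = 7 + (-5 + f)**2)
a(B, k) = 90 + 6*B + 6*k (a(B, k) = 6*((B + k) + 15) = 6*(15 + B + k) = 90 + 6*B + 6*k)
a(O(12), 153)/40445 = (90 + 6*(7 + (-5 + 12)**2) + 6*153)/40445 = (90 + 6*(7 + 7**2) + 918)*(1/40445) = (90 + 6*(7 + 49) + 918)*(1/40445) = (90 + 6*56 + 918)*(1/40445) = (90 + 336 + 918)*(1/40445) = 1344*(1/40445) = 1344/40445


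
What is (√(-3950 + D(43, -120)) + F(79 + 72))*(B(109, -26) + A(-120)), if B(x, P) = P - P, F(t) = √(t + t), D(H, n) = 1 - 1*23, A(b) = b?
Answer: -120*√302 - 240*I*√993 ≈ -2085.4 - 7562.9*I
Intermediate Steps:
D(H, n) = -22 (D(H, n) = 1 - 23 = -22)
F(t) = √2*√t (F(t) = √(2*t) = √2*√t)
B(x, P) = 0
(√(-3950 + D(43, -120)) + F(79 + 72))*(B(109, -26) + A(-120)) = (√(-3950 - 22) + √2*√(79 + 72))*(0 - 120) = (√(-3972) + √2*√151)*(-120) = (2*I*√993 + √302)*(-120) = (√302 + 2*I*√993)*(-120) = -120*√302 - 240*I*√993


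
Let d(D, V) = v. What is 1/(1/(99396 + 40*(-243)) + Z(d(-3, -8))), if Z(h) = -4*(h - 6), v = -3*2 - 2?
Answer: 89676/5021857 ≈ 0.017857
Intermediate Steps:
v = -8 (v = -6 - 2 = -8)
d(D, V) = -8
Z(h) = 24 - 4*h (Z(h) = -4*(-6 + h) = 24 - 4*h)
1/(1/(99396 + 40*(-243)) + Z(d(-3, -8))) = 1/(1/(99396 + 40*(-243)) + (24 - 4*(-8))) = 1/(1/(99396 - 9720) + (24 + 32)) = 1/(1/89676 + 56) = 1/(5021857/89676) = 89676/5021857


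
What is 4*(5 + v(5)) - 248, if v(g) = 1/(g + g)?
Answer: -1138/5 ≈ -227.60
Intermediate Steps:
v(g) = 1/(2*g)
4*(5 + v(5)) - 248 = 4*(5 + (½)/5) - 248 = 4*(5 + (½)*(⅕)) - 248 = 4*(5 + ⅒) - 248 = 4*(51/10) - 248 = 102/5 - 248 = -1138/5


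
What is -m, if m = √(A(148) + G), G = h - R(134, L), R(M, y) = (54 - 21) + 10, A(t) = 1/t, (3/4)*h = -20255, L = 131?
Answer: -I*√1333115439/222 ≈ -164.47*I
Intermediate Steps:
h = -81020/3 (h = (4/3)*(-20255) = -81020/3 ≈ -27007.)
R(M, y) = 43 (R(M, y) = 33 + 10 = 43)
G = -81149/3 (G = -81020/3 - 1*43 = -81020/3 - 43 = -81149/3 ≈ -27050.)
m = I*√1333115439/222 (m = √(1/148 - 81149/3) = √(-12010049/444) = I*√1333115439/222 ≈ 164.47*I)
-m = -I*√1333115439/222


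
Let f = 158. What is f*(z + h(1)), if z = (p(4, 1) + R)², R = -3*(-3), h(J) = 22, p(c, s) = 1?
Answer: 19276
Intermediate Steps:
R = 9
z = 100 (z = (1 + 9)² = 10² = 100)
f*(z + h(1)) = 158*(100 + 22) = 158*122 = 19276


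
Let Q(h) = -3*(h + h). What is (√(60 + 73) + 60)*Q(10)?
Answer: -3600 - 60*√133 ≈ -4292.0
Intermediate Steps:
Q(h) = -6*h
(√(60 + 73) + 60)*Q(10) = (√(60 + 73) + 60)*(-6*10) = (√133 + 60)*(-60) = (60 + √133)*(-60) = -3600 - 60*√133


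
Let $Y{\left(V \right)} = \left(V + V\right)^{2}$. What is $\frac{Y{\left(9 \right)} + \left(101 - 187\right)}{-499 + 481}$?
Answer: $- \frac{119}{9} \approx -13.222$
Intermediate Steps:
$Y{\left(V \right)} = 4 V^{2}$ ($Y{\left(V \right)} = \left(2 V\right)^{2} = 4 V^{2}$)
$\frac{Y{\left(9 \right)} + \left(101 - 187\right)}{-499 + 481} = \frac{4 \cdot 9^{2} + \left(101 - 187\right)}{-499 + 481} = \frac{4 \cdot 81 + \left(101 - 187\right)}{-18} = \left(324 - 86\right) \left(- \frac{1}{18}\right) = 238 \left(- \frac{1}{18}\right) = - \frac{119}{9}$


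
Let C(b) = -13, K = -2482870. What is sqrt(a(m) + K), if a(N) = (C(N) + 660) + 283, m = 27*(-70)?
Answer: 2*I*sqrt(620485) ≈ 1575.4*I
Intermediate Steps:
m = -1890
a(N) = 930 (a(N) = (-13 + 660) + 283 = 647 + 283 = 930)
sqrt(a(m) + K) = sqrt(930 - 2482870) = sqrt(-2481940) = 2*I*sqrt(620485)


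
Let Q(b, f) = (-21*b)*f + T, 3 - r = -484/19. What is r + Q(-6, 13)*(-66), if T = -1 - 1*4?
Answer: -2047241/19 ≈ -1.0775e+5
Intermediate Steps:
T = -5 (T = -1 - 4 = -5)
r = 541/19 (r = 3 - (-484)/19 = 3 - 1*(-484/19) = 3 + 484/19 = 541/19 ≈ 28.474)
Q(b, f) = -5 - 21*b*f (Q(b, f) = (-21*b)*f - 5 = -21*b*f - 5 = -5 - 21*b*f)
r + Q(-6, 13)*(-66) = 541/19 + (-5 - 21*(-6)*13)*(-66) = 541/19 + (-5 + 1638)*(-66) = 541/19 + 1633*(-66) = 541/19 - 107778 = -2047241/19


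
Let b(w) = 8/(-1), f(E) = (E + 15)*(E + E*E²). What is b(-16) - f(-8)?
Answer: 3632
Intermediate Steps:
f(E) = (15 + E)*(E + E³)
b(w) = -8 (b(w) = 8*(-1) = -8)
b(-16) - f(-8) = -8 - (-8)*(15 - 8 + (-8)³ + 15*(-8)²) = -8 - (-8)*(15 - 8 - 512 + 15*64) = -8 - (-8)*(15 - 8 - 512 + 960) = -8 - (-8)*455 = -8 - 1*(-3640) = -8 + 3640 = 3632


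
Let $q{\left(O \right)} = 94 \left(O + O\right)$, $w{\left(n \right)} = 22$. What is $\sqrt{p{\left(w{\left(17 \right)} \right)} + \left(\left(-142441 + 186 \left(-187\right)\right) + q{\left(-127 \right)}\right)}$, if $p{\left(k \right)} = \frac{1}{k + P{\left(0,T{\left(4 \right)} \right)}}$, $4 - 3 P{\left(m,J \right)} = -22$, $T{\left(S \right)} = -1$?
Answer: $\frac{i \sqrt{425525415}}{46} \approx 448.44 i$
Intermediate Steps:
$P{\left(m,J \right)} = \frac{26}{3}$ ($P{\left(m,J \right)} = \frac{4}{3} - - \frac{22}{3} = \frac{4}{3} + \frac{22}{3} = \frac{26}{3}$)
$q{\left(O \right)} = 188 O$ ($q{\left(O \right)} = 94 \cdot 2 O = 188 O$)
$p{\left(k \right)} = \frac{1}{\frac{26}{3} + k}$ ($p{\left(k \right)} = \frac{1}{k + \frac{26}{3}} = \frac{1}{\frac{26}{3} + k}$)
$\sqrt{p{\left(w{\left(17 \right)} \right)} + \left(\left(-142441 + 186 \left(-187\right)\right) + q{\left(-127 \right)}\right)} = \sqrt{\frac{3}{26 + 3 \cdot 22} + \left(\left(-142441 + 186 \left(-187\right)\right) + 188 \left(-127\right)\right)} = \sqrt{\frac{3}{26 + 66} - 201099} = \sqrt{\frac{3}{92} - 201099} = \sqrt{- \frac{18501105}{92}} = \frac{i \sqrt{425525415}}{46}$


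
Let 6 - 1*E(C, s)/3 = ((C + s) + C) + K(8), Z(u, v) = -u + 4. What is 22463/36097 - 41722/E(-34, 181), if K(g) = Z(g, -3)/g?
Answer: 3026431925/23065983 ≈ 131.21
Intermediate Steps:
Z(u, v) = 4 - u
K(g) = (4 - g)/g
E(C, s) = 39/2 - 6*C - 3*s (E(C, s) = 18 - 3*(((C + s) + C) + (4 - 1*8)/8) = 18 - 3*((s + 2*C) + (4 - 8)/8) = 18 - 3*((s + 2*C) + (⅛)*(-4)) = 18 - 3*((s + 2*C) - ½) = 18 - 3*(-½ + s + 2*C) = 18 + (3/2 - 6*C - 3*s) = 39/2 - 6*C - 3*s)
22463/36097 - 41722/E(-34, 181) = 22463/36097 - 41722/(39/2 - 6*(-34) - 3*181) = 22463*(1/36097) - 41722/(39/2 + 204 - 543) = 22463/36097 - 41722/(-639/2) = 22463/36097 - 41722*(-2/639) = 22463/36097 + 83444/639 = 3026431925/23065983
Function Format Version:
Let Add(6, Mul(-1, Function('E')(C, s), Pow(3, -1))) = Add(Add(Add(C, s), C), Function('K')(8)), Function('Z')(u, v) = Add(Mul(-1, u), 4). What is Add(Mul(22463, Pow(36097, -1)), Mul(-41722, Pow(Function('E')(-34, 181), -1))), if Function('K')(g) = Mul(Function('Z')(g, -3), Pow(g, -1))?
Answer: Rational(3026431925, 23065983) ≈ 131.21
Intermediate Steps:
Function('Z')(u, v) = Add(4, Mul(-1, u))
Function('K')(g) = Mul(Pow(g, -1), Add(4, Mul(-1, g))) (Function('K')(g) = Mul(Add(4, Mul(-1, g)), Pow(g, -1)) = Mul(Pow(g, -1), Add(4, Mul(-1, g))))
Function('E')(C, s) = Add(Rational(39, 2), Mul(-6, C), Mul(-3, s)) (Function('E')(C, s) = Add(18, Mul(-3, Add(Add(Add(C, s), C), Mul(Pow(8, -1), Add(4, Mul(-1, 8)))))) = Add(18, Mul(-3, Add(Add(s, Mul(2, C)), Mul(Rational(1, 8), Add(4, -8))))) = Add(18, Mul(-3, Add(Add(s, Mul(2, C)), Mul(Rational(1, 8), -4)))) = Add(18, Mul(-3, Add(Add(s, Mul(2, C)), Rational(-1, 2)))) = Add(18, Mul(-3, Add(Rational(-1, 2), s, Mul(2, C)))) = Add(18, Add(Rational(3, 2), Mul(-6, C), Mul(-3, s))) = Add(Rational(39, 2), Mul(-6, C), Mul(-3, s)))
Add(Mul(22463, Pow(36097, -1)), Mul(-41722, Pow(Function('E')(-34, 181), -1))) = Add(Mul(22463, Pow(36097, -1)), Mul(-41722, Pow(Add(Rational(39, 2), Mul(-6, -34), Mul(-3, 181)), -1))) = Add(Mul(22463, Rational(1, 36097)), Mul(-41722, Pow(Add(Rational(39, 2), 204, -543), -1))) = Add(Rational(22463, 36097), Mul(-41722, Pow(Rational(-639, 2), -1))) = Add(Rational(22463, 36097), Mul(-41722, Rational(-2, 639))) = Add(Rational(22463, 36097), Rational(83444, 639)) = Rational(3026431925, 23065983)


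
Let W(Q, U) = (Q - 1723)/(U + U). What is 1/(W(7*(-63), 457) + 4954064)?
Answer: 457/2264006166 ≈ 2.0185e-7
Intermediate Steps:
W(Q, U) = (-1723 + Q)/(2*U) (W(Q, U) = (-1723 + Q)/((2*U)) = (-1723 + Q)*(1/(2*U)) = (-1723 + Q)/(2*U))
1/(W(7*(-63), 457) + 4954064) = 1/((1/2)*(-1723 + 7*(-63))/457 + 4954064) = 1/((1/2)*(1/457)*(-1723 - 441) + 4954064) = 1/((1/2)*(1/457)*(-2164) + 4954064) = 1/(-1082/457 + 4954064) = 1/(2264006166/457) = 457/2264006166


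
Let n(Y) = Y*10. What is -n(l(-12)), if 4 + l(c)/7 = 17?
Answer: -910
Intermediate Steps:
l(c) = 91 (l(c) = -28 + 7*17 = -28 + 119 = 91)
n(Y) = 10*Y
-n(l(-12)) = -10*91 = -1*910 = -910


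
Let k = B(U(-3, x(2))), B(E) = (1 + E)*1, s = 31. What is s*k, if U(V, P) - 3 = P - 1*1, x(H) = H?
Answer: 155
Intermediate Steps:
U(V, P) = 2 + P (U(V, P) = 3 + (P - 1*1) = 3 + (P - 1) = 3 + (-1 + P) = 2 + P)
B(E) = 1 + E
k = 5 (k = 1 + (2 + 2) = 1 + 4 = 5)
s*k = 31*5 = 155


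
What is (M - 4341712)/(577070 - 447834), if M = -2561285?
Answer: -6902997/129236 ≈ -53.414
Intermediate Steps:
(M - 4341712)/(577070 - 447834) = (-2561285 - 4341712)/(577070 - 447834) = -6902997/129236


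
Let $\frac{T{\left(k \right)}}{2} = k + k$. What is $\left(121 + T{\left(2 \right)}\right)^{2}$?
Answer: $16641$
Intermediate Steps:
$T{\left(k \right)} = 4 k$ ($T{\left(k \right)} = 2 \left(k + k\right) = 2 \cdot 2 k = 4 k$)
$\left(121 + T{\left(2 \right)}\right)^{2} = \left(121 + 4 \cdot 2\right)^{2} = \left(121 + 8\right)^{2} = 129^{2} = 16641$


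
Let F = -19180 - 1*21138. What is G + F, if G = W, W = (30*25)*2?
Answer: -38818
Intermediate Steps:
W = 1500 (W = 750*2 = 1500)
F = -40318 (F = -19180 - 21138 = -40318)
G = 1500
G + F = 1500 - 40318 = -38818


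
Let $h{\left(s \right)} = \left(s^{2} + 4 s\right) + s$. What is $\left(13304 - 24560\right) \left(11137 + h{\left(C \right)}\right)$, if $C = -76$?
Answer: $-186095448$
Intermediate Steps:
$h{\left(s \right)} = s^{2} + 5 s$
$\left(13304 - 24560\right) \left(11137 + h{\left(C \right)}\right) = \left(13304 - 24560\right) \left(11137 - 76 \left(5 - 76\right)\right) = - 11256 \left(11137 - -5396\right) = - 11256 \left(11137 + 5396\right) = \left(-11256\right) 16533 = -186095448$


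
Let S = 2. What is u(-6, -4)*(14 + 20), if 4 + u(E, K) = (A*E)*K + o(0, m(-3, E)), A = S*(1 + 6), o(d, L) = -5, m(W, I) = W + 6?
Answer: 11118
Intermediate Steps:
m(W, I) = 6 + W
A = 14 (A = 2*(1 + 6) = 2*7 = 14)
u(E, K) = -9 + 14*E*K (u(E, K) = -4 + ((14*E)*K - 5) = -4 + (14*E*K - 5) = -4 + (-5 + 14*E*K) = -9 + 14*E*K)
u(-6, -4)*(14 + 20) = (-9 + 14*(-6)*(-4))*(14 + 20) = (-9 + 336)*34 = 327*34 = 11118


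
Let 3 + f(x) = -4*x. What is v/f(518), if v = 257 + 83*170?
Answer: -14367/2075 ≈ -6.9239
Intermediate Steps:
f(x) = -3 - 4*x
v = 14367 (v = 257 + 14110 = 14367)
v/f(518) = 14367/(-3 - 4*518) = 14367/(-3 - 2072) = 14367/(-2075) = 14367*(-1/2075) = -14367/2075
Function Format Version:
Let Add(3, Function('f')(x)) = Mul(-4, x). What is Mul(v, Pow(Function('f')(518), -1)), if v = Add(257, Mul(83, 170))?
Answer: Rational(-14367, 2075) ≈ -6.9239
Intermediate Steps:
Function('f')(x) = Add(-3, Mul(-4, x))
v = 14367 (v = Add(257, 14110) = 14367)
Mul(v, Pow(Function('f')(518), -1)) = Mul(14367, Pow(Add(-3, Mul(-4, 518)), -1)) = Mul(14367, Pow(Add(-3, -2072), -1)) = Mul(14367, Pow(-2075, -1)) = Mul(14367, Rational(-1, 2075)) = Rational(-14367, 2075)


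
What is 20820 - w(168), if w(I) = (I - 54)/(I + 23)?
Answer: 3976506/191 ≈ 20819.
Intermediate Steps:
w(I) = (-54 + I)/(23 + I)
20820 - w(168) = 20820 - (-54 + 168)/(23 + 168) = 20820 - 114/191 = 3976506/191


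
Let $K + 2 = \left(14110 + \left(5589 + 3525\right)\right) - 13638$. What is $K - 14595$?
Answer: $-5011$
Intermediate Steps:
$K = 9584$ ($K = -2 + \left(\left(14110 + \left(5589 + 3525\right)\right) - 13638\right) = -2 + \left(\left(14110 + 9114\right) - 13638\right) = -2 + \left(23224 - 13638\right) = -2 + 9586 = 9584$)
$K - 14595 = 9584 - 14595 = -5011$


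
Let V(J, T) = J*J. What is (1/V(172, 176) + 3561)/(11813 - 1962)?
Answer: 105348625/291431984 ≈ 0.36149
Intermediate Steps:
V(J, T) = J²
(1/V(172, 176) + 3561)/(11813 - 1962) = (1/(172²) + 3561)/(11813 - 1962) = (1/29584 + 3561)/9851 = (1/29584 + 3561)*(1/9851) = (105348625/29584)*(1/9851) = 105348625/291431984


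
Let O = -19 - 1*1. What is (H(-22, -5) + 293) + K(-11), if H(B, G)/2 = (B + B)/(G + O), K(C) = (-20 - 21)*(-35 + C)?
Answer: 54563/25 ≈ 2182.5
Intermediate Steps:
K(C) = 1435 - 41*C (K(C) = -41*(-35 + C) = 1435 - 41*C)
O = -20 (O = -19 - 1 = -20)
H(B, G) = 4*B/(-20 + G) (H(B, G) = 2*((B + B)/(G - 20)) = 2*((2*B)/(-20 + G)) = 2*(2*B/(-20 + G)) = 4*B/(-20 + G))
(H(-22, -5) + 293) + K(-11) = (4*(-22)/(-20 - 5) + 293) + (1435 - 41*(-11)) = (4*(-22)/(-25) + 293) + (1435 + 451) = (4*(-22)*(-1/25) + 293) + 1886 = (88/25 + 293) + 1886 = 7413/25 + 1886 = 54563/25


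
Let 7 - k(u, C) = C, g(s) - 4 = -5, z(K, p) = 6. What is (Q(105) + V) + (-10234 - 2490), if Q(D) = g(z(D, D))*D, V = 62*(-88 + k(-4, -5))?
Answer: -17541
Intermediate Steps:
g(s) = -1 (g(s) = 4 - 5 = -1)
k(u, C) = 7 - C
V = -4712 (V = 62*(-88 + (7 - 1*(-5))) = 62*(-88 + (7 + 5)) = 62*(-88 + 12) = 62*(-76) = -4712)
Q(D) = -D
(Q(105) + V) + (-10234 - 2490) = (-1*105 - 4712) + (-10234 - 2490) = (-105 - 4712) - 12724 = -4817 - 12724 = -17541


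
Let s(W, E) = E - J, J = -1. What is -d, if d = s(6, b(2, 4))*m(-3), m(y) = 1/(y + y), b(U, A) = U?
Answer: ½ ≈ 0.50000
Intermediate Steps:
s(W, E) = 1 + E (s(W, E) = E - 1*(-1) = E + 1 = 1 + E)
m(y) = 1/(2*y)
d = -½ (d = (1 + 2)*((½)/(-3)) = 3*((½)*(-⅓)) = 3*(-⅙) = -½ ≈ -0.50000)
-d = -1*(-½) = ½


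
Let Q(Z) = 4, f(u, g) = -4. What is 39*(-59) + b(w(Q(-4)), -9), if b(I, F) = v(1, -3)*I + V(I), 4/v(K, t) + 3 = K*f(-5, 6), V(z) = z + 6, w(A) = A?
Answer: -16053/7 ≈ -2293.3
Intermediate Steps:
V(z) = 6 + z
v(K, t) = 4/(-3 - 4*K) (v(K, t) = 4/(-3 + K*(-4)) = 4/(-3 - 4*K))
b(I, F) = 6 + 3*I/7 (b(I, F) = (4/(-3 - 4*1))*I + (6 + I) = (4/(-3 - 4))*I + (6 + I) = (4/(-7))*I + (6 + I) = (4*(-1/7))*I + (6 + I) = -4*I/7 + (6 + I) = 6 + 3*I/7)
39*(-59) + b(w(Q(-4)), -9) = 39*(-59) + (6 + (3/7)*4) = -2301 + (6 + 12/7) = -2301 + 54/7 = -16053/7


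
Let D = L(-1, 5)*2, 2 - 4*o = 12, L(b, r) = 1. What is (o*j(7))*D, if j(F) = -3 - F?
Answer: 50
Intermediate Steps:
o = -5/2 (o = ½ - ¼*12 = ½ - 3 = -5/2 ≈ -2.5000)
D = 2 (D = 1*2 = 2)
(o*j(7))*D = -5*(-3 - 1*7)/2*2 = -5*(-3 - 7)/2*2 = -5/2*(-10)*2 = 25*2 = 50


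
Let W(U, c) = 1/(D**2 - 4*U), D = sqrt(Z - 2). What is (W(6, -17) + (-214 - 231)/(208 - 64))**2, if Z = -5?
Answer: 194295721/19927296 ≈ 9.7502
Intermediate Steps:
D = I*sqrt(7) (D = sqrt(-5 - 2) = sqrt(-7) = I*sqrt(7) ≈ 2.6458*I)
W(U, c) = 1/(-7 - 4*U) (W(U, c) = 1/((I*sqrt(7))**2 - 4*U) = 1/(-7 - 4*U))
(W(6, -17) + (-214 - 231)/(208 - 64))**2 = (-1/(7 + 4*6) + (-214 - 231)/(208 - 64))**2 = (-1/(7 + 24) - 445/144)**2 = (-1/31 - 445*1/144)**2 = (-1*1/31 - 445/144)**2 = (-1/31 - 445/144)**2 = (-13939/4464)**2 = 194295721/19927296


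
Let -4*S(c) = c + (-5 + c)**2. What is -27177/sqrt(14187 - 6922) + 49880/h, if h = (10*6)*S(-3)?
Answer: -9976/183 - 27177*sqrt(7265)/7265 ≈ -373.36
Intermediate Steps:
S(c) = -c/4 - (-5 + c)**2/4 (S(c) = -(c + (-5 + c)**2)/4 = -c/4 - (-5 + c)**2/4)
h = -915 (h = (10*6)*(-1/4*(-3) - (-5 - 3)**2/4) = 60*(3/4 - 1/4*(-8)**2) = 60*(3/4 - 1/4*64) = 60*(3/4 - 16) = 60*(-61/4) = -915)
-27177/sqrt(14187 - 6922) + 49880/h = -27177/sqrt(14187 - 6922) + 49880/(-915) = -27177*sqrt(7265)/7265 + 49880*(-1/915) = -27177*sqrt(7265)/7265 - 9976/183 = -9976/183 - 27177*sqrt(7265)/7265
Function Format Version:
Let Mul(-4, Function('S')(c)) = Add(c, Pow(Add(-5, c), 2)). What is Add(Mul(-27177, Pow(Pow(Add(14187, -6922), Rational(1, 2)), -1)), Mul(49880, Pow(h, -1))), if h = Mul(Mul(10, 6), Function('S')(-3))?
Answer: Add(Rational(-9976, 183), Mul(Rational(-27177, 7265), Pow(7265, Rational(1, 2)))) ≈ -373.36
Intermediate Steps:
Function('S')(c) = Add(Mul(Rational(-1, 4), c), Mul(Rational(-1, 4), Pow(Add(-5, c), 2))) (Function('S')(c) = Mul(Rational(-1, 4), Add(c, Pow(Add(-5, c), 2))) = Add(Mul(Rational(-1, 4), c), Mul(Rational(-1, 4), Pow(Add(-5, c), 2))))
h = -915 (h = Mul(Mul(10, 6), Add(Mul(Rational(-1, 4), -3), Mul(Rational(-1, 4), Pow(Add(-5, -3), 2)))) = Mul(60, Add(Rational(3, 4), Mul(Rational(-1, 4), Pow(-8, 2)))) = Mul(60, Add(Rational(3, 4), Mul(Rational(-1, 4), 64))) = Mul(60, Add(Rational(3, 4), -16)) = Mul(60, Rational(-61, 4)) = -915)
Add(Mul(-27177, Pow(Pow(Add(14187, -6922), Rational(1, 2)), -1)), Mul(49880, Pow(h, -1))) = Add(Mul(-27177, Pow(Pow(Add(14187, -6922), Rational(1, 2)), -1)), Mul(49880, Pow(-915, -1))) = Add(Mul(-27177, Pow(Pow(7265, Rational(1, 2)), -1)), Mul(49880, Rational(-1, 915))) = Add(Mul(-27177, Mul(Rational(1, 7265), Pow(7265, Rational(1, 2)))), Rational(-9976, 183)) = Add(Mul(Rational(-27177, 7265), Pow(7265, Rational(1, 2))), Rational(-9976, 183)) = Add(Rational(-9976, 183), Mul(Rational(-27177, 7265), Pow(7265, Rational(1, 2))))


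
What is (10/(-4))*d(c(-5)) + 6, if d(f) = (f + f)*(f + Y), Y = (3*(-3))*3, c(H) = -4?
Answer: -614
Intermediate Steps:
Y = -27 (Y = -9*3 = -27)
d(f) = 2*f*(-27 + f) (d(f) = (f + f)*(f - 27) = (2*f)*(-27 + f) = 2*f*(-27 + f))
(10/(-4))*d(c(-5)) + 6 = (10/(-4))*(2*(-4)*(-27 - 4)) + 6 = (10*(-¼))*(2*(-4)*(-31)) + 6 = -5/2*248 + 6 = -620 + 6 = -614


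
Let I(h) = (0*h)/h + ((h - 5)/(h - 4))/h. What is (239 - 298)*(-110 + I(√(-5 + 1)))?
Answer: 129741/20 + 177*I/5 ≈ 6487.0 + 35.4*I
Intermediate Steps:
I(h) = (-5 + h)/(h*(-4 + h)) (I(h) = 0/h + ((-5 + h)/(-4 + h))/h = 0 + ((-5 + h)/(-4 + h))/h = 0 + (-5 + h)/(h*(-4 + h)) = (-5 + h)/(h*(-4 + h)))
(239 - 298)*(-110 + I(√(-5 + 1))) = (239 - 298)*(-110 + (-5 + √(-5 + 1))/((√(-5 + 1))*(-4 + √(-5 + 1)))) = -59*(-110 + (-5 + √(-4))/((√(-4))*(-4 + √(-4)))) = -59*(-110 + (-5 + 2*I)/(((2*I))*(-4 + 2*I))) = -59*(-110 + (-I/2)*((-4 - 2*I)/20)*(-5 + 2*I)) = -59*(-110 - I*(-5 + 2*I)*(-4 - 2*I)/40) = 6490 + 59*I*(-5 + 2*I)*(-4 - 2*I)/40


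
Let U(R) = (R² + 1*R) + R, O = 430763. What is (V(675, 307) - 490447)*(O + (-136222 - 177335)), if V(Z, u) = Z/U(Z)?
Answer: -38916215025308/677 ≈ -5.7483e+10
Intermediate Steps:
U(R) = R² + 2*R (U(R) = (R² + R) + R = (R + R²) + R = R² + 2*R)
V(Z, u) = 1/(2 + Z) (V(Z, u) = Z/((Z*(2 + Z))) = Z*(1/(Z*(2 + Z))) = 1/(2 + Z))
(V(675, 307) - 490447)*(O + (-136222 - 177335)) = (1/(2 + 675) - 490447)*(430763 + (-136222 - 177335)) = (1/677 - 490447)*(430763 - 313557) = (1/677 - 490447)*117206 = -332032618/677*117206 = -38916215025308/677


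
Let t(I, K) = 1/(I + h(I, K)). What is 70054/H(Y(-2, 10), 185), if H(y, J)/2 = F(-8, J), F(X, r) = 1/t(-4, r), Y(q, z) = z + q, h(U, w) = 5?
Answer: 35027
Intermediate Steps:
Y(q, z) = q + z
t(I, K) = 1/(5 + I) (t(I, K) = 1/(I + 5) = 1/(5 + I))
F(X, r) = 1 (F(X, r) = 1/(1/(5 - 4)) = 1/(1/1) = 1/1 = 1)
H(y, J) = 2 (H(y, J) = 2*1 = 2)
70054/H(Y(-2, 10), 185) = 70054/2 = 70054*(1/2) = 35027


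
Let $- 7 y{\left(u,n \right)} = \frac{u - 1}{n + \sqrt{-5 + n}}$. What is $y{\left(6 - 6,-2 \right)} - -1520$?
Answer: $\frac{117038}{77} - \frac{i \sqrt{7}}{77} \approx 1520.0 - 0.03436 i$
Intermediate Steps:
$y{\left(u,n \right)} = - \frac{-1 + u}{7 \left(n + \sqrt{-5 + n}\right)}$ ($y{\left(u,n \right)} = - \frac{\left(u - 1\right) \frac{1}{n + \sqrt{-5 + n}}}{7} = - \frac{\left(-1 + u\right) \frac{1}{n + \sqrt{-5 + n}}}{7} = - \frac{\frac{1}{n + \sqrt{-5 + n}} \left(-1 + u\right)}{7} = - \frac{-1 + u}{7 \left(n + \sqrt{-5 + n}\right)}$)
$y{\left(6 - 6,-2 \right)} - -1520 = \frac{1 - \left(6 - 6\right)}{7 \left(-2 + \sqrt{-5 - 2}\right)} - -1520 = \frac{1 - \left(6 - 6\right)}{7 \left(-2 + \sqrt{-7}\right)} + 1520 = \frac{1 - 0}{7 \left(-2 + i \sqrt{7}\right)} + 1520 = \frac{1 + 0}{7 \left(-2 + i \sqrt{7}\right)} + 1520 = \frac{1}{7} \frac{1}{-2 + i \sqrt{7}} \cdot 1 + 1520 = \frac{1}{7 \left(-2 + i \sqrt{7}\right)} + 1520 = 1520 + \frac{1}{7 \left(-2 + i \sqrt{7}\right)}$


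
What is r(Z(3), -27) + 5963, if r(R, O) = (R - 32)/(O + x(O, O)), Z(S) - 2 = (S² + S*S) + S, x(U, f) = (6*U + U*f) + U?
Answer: 339890/57 ≈ 5963.0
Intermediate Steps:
x(U, f) = 7*U + U*f
Z(S) = 2 + S + 2*S² (Z(S) = 2 + ((S² + S*S) + S) = 2 + ((S² + S²) + S) = 2 + (2*S² + S) = 2 + (S + 2*S²) = 2 + S + 2*S²)
r(R, O) = (-32 + R)/(O + O*(7 + O)) (r(R, O) = (R - 32)/(O + O*(7 + O)) = (-32 + R)/(O + O*(7 + O)))
r(Z(3), -27) + 5963 = (-32 + (2 + 3 + 2*3²))/((-27)*(8 - 27)) + 5963 = -1/27*(-32 + (2 + 3 + 2*9))/(-19) + 5963 = -1/27*(-1/19)*(-32 + (2 + 3 + 18)) + 5963 = -1/27*(-1/19)*(-32 + 23) + 5963 = -1/27*(-1/19)*(-9) + 5963 = -1/57 + 5963 = 339890/57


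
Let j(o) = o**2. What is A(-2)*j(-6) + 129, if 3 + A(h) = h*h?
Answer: 165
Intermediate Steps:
A(h) = -3 + h**2 (A(h) = -3 + h*h = -3 + h**2)
A(-2)*j(-6) + 129 = (-3 + (-2)**2)*(-6)**2 + 129 = (-3 + 4)*36 + 129 = 1*36 + 129 = 36 + 129 = 165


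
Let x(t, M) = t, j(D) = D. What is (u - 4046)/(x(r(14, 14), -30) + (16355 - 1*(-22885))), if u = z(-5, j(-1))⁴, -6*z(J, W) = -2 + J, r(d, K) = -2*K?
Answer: -5241215/50818752 ≈ -0.10314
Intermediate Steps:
z(J, W) = ⅓ - J/6 (z(J, W) = -(-2 + J)/6 = ⅓ - J/6)
u = 2401/1296 (u = (⅓ - ⅙*(-5))⁴ = (⅓ + ⅚)⁴ = (7/6)⁴ = 2401/1296 ≈ 1.8526)
(u - 4046)/(x(r(14, 14), -30) + (16355 - 1*(-22885))) = (2401/1296 - 4046)/(-2*14 + (16355 - 1*(-22885))) = -5241215/(1296*(-28 + (16355 + 22885))) = -5241215/(1296*(-28 + 39240)) = -5241215/1296/39212 = -5241215/1296*1/39212 = -5241215/50818752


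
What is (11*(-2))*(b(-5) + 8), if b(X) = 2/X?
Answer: -836/5 ≈ -167.20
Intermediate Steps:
(11*(-2))*(b(-5) + 8) = (11*(-2))*(2/(-5) + 8) = -22*(2*(-⅕) + 8) = -22*(-⅖ + 8) = -22*38/5 = -836/5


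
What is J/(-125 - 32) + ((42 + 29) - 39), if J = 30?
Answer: 4994/157 ≈ 31.809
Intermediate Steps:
J/(-125 - 32) + ((42 + 29) - 39) = 30/(-125 - 32) + ((42 + 29) - 39) = 30/(-157) + (71 - 39) = 30*(-1/157) + 32 = -30/157 + 32 = 4994/157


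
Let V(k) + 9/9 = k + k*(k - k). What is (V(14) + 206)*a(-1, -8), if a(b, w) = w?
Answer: -1752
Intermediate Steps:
V(k) = -1 + k (V(k) = -1 + (k + k*(k - k)) = -1 + (k + k*0) = -1 + (k + 0) = -1 + k)
(V(14) + 206)*a(-1, -8) = ((-1 + 14) + 206)*(-8) = (13 + 206)*(-8) = 219*(-8) = -1752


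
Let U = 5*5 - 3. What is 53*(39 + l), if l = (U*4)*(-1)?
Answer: -2597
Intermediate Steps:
U = 22 (U = 25 - 3 = 22)
l = -88 (l = (22*4)*(-1) = 88*(-1) = -88)
53*(39 + l) = 53*(39 - 88) = 53*(-49) = -2597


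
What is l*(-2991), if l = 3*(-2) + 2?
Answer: 11964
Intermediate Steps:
l = -4 (l = -6 + 2 = -4)
l*(-2991) = -4*(-2991) = 11964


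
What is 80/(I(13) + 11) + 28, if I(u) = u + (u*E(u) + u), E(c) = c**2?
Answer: 31316/1117 ≈ 28.036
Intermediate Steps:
I(u) = u**3 + 2*u (I(u) = u + (u*u**2 + u) = u + (u**3 + u) = u + (u + u**3) = u**3 + 2*u)
80/(I(13) + 11) + 28 = 80/(13*(2 + 13**2) + 11) + 28 = 80/(13*(2 + 169) + 11) + 28 = 80/(13*171 + 11) + 28 = 80/(2223 + 11) + 28 = 80/2234 + 28 = 80*(1/2234) + 28 = 40/1117 + 28 = 31316/1117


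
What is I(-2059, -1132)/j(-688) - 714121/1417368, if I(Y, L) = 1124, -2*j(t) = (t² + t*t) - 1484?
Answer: -258057941/509780024 ≈ -0.50621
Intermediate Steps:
j(t) = 742 - t² (j(t) = -((t² + t*t) - 1484)/2 = -((t² + t²) - 1484)/2 = -(2*t² - 1484)/2 = -(-1484 + 2*t²)/2 = 742 - t²)
I(-2059, -1132)/j(-688) - 714121/1417368 = 1124/(742 - 1*(-688)²) - 714121/1417368 = 1124/(742 - 1*473344) - 714121*1/1417368 = 1124/(742 - 473344) - 714121/1417368 = 1124/(-472602) - 714121/1417368 = 1124*(-1/472602) - 714121/1417368 = -562/236301 - 714121/1417368 = -258057941/509780024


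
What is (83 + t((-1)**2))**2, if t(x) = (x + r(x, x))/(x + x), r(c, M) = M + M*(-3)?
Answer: 27225/4 ≈ 6806.3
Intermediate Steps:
r(c, M) = -2*M (r(c, M) = M - 3*M = -2*M)
t(x) = -1/2 (t(x) = (x - 2*x)/(x + x) = (-x)/((2*x)) = (-x)*(1/(2*x)) = -1/2)
(83 + t((-1)**2))**2 = (83 - 1/2)**2 = (165/2)**2 = 27225/4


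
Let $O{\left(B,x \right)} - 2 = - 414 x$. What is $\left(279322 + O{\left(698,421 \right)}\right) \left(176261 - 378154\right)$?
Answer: $-21204821790$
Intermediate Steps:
$O{\left(B,x \right)} = 2 - 414 x$
$\left(279322 + O{\left(698,421 \right)}\right) \left(176261 - 378154\right) = \left(279322 + \left(2 - 174294\right)\right) \left(176261 - 378154\right) = \left(279322 + \left(2 - 174294\right)\right) \left(-201893\right) = \left(279322 - 174292\right) \left(-201893\right) = 105030 \left(-201893\right) = -21204821790$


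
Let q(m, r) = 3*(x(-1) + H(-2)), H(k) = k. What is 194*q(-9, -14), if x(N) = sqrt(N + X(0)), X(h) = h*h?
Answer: -1164 + 582*I ≈ -1164.0 + 582.0*I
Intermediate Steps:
X(h) = h**2
x(N) = sqrt(N) (x(N) = sqrt(N + 0**2) = sqrt(N + 0) = sqrt(N))
q(m, r) = -6 + 3*I (q(m, r) = 3*(sqrt(-1) - 2) = 3*(I - 2) = 3*(-2 + I) = -6 + 3*I)
194*q(-9, -14) = 194*(-6 + 3*I) = -1164 + 582*I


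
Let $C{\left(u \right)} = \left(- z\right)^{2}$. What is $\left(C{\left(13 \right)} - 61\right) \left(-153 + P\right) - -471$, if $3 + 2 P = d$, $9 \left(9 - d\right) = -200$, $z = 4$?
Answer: $6721$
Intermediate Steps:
$d = \frac{281}{9}$ ($d = 9 - - \frac{200}{9} = 9 + \frac{200}{9} = \frac{281}{9} \approx 31.222$)
$P = \frac{127}{9}$ ($P = - \frac{3}{2} + \frac{1}{2} \cdot \frac{281}{9} = - \frac{3}{2} + \frac{281}{18} = \frac{127}{9} \approx 14.111$)
$C{\left(u \right)} = 16$ ($C{\left(u \right)} = \left(\left(-1\right) 4\right)^{2} = \left(-4\right)^{2} = 16$)
$\left(C{\left(13 \right)} - 61\right) \left(-153 + P\right) - -471 = \left(16 - 61\right) \left(-153 + \frac{127}{9}\right) - -471 = \left(16 - 61\right) \left(- \frac{1250}{9}\right) + 471 = \left(-45\right) \left(- \frac{1250}{9}\right) + 471 = 6250 + 471 = 6721$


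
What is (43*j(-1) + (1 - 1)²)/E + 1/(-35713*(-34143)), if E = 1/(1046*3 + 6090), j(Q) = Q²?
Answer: 483842544327037/1219348959 ≈ 3.9680e+5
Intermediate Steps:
E = 1/9228 (E = 1/(3138 + 6090) = 1/9228 ≈ 0.00010837)
(43*j(-1) + (1 - 1)²)/E + 1/(-35713*(-34143)) = (43*(-1)² + (1 - 1)²)/(1/9228) + 1/(-35713*(-34143)) = (43*1 + 0²)*9228 - 1/35713*(-1/34143) = (43 + 0)*9228 + 1/1219348959 = 43*9228 + 1/1219348959 = 396804 + 1/1219348959 = 483842544327037/1219348959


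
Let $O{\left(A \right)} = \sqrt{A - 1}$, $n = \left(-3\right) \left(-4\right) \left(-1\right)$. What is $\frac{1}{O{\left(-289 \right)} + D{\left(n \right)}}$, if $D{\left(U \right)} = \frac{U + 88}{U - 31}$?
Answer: $- \frac{1634}{270993} - \frac{1849 i \sqrt{290}}{541986} \approx -0.0060297 - 0.058096 i$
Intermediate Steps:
$n = -12$ ($n = 12 \left(-1\right) = -12$)
$O{\left(A \right)} = \sqrt{-1 + A}$
$D{\left(U \right)} = \frac{88 + U}{-31 + U}$
$\frac{1}{O{\left(-289 \right)} + D{\left(n \right)}} = \frac{1}{\sqrt{-1 - 289} + \frac{88 - 12}{-31 - 12}} = \frac{1}{\sqrt{-290} + \frac{1}{-43} \cdot 76} = \frac{1}{i \sqrt{290} - \frac{76}{43}} = \frac{1}{- \frac{76}{43} + i \sqrt{290}}$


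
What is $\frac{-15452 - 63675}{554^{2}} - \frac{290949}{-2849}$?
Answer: $\frac{89071470461}{874403684} \approx 101.87$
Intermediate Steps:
$\frac{-15452 - 63675}{554^{2}} - \frac{290949}{-2849} = - \frac{79127}{306916} - - \frac{290949}{2849} = \left(-79127\right) \frac{1}{306916} + \frac{290949}{2849} = - \frac{79127}{306916} + \frac{290949}{2849} = \frac{89071470461}{874403684}$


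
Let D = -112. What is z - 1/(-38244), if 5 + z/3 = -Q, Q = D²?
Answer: -1439771867/38244 ≈ -37647.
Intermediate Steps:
Q = 12544 (Q = (-112)² = 12544)
z = -37647 (z = -15 + 3*(-1*12544) = -15 + 3*(-12544) = -15 - 37632 = -37647)
z - 1/(-38244) = -37647 - 1/(-38244) = -37647 - 1*(-1/38244) = -37647 + 1/38244 = -1439771867/38244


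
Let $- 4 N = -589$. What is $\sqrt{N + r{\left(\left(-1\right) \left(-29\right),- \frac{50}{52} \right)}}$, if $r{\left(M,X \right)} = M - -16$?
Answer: $\frac{\sqrt{769}}{2} \approx 13.865$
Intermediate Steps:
$r{\left(M,X \right)} = 16 + M$ ($r{\left(M,X \right)} = M + 16 = 16 + M$)
$N = \frac{589}{4}$ ($N = \left(- \frac{1}{4}\right) \left(-589\right) = \frac{589}{4} \approx 147.25$)
$\sqrt{N + r{\left(\left(-1\right) \left(-29\right),- \frac{50}{52} \right)}} = \sqrt{\frac{589}{4} + \left(16 - -29\right)} = \sqrt{\frac{589}{4} + \left(16 + 29\right)} = \sqrt{\frac{589}{4} + 45} = \sqrt{\frac{769}{4}} = \frac{\sqrt{769}}{2}$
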